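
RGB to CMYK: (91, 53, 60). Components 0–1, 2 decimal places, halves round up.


R'=91/255≈0.3569, G'=53/255≈0.2078, B'=60/255≈0.2353
K = 1 - max(R',G',B') = 1 - 91/255 = 164/255 = 0.64313… → 0.64
(1-R'-K)/(1-K) simplifies to (max-R)/max with max = 91:
C = (91-91)/91 = 0/91 = 0 → 0.00
M = (91-53)/91 = 38/91 = 0.41758… → 0.42
Y = (91-60)/91 = 31/91 = 0.34065… → 0.34
= CMYK(0.00, 0.42, 0.34, 0.64)


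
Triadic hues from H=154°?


Triadic: equally spaced at 120° intervals
H1 = 154°
H2 = (154 + 120) mod 360 = 274°
H3 = (154 + 240) mod 360 = 34°
Triadic = 154°, 274°, 34°


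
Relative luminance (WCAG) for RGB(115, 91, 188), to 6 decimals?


Linearize each channel (sRGB transfer function): c = v/255; c_lin = c/12.92 if c ≤ 0.04045, else ((c+0.055)/1.055)^2.4
  R: 115/255 ≈ 0.450980 > 0.04045 → ((0.450980+0.055)/1.055)^2.4 ≈ 0.171441
  G: 91/255 ≈ 0.356863 > 0.04045 → ((0.356863+0.055)/1.055)^2.4 ≈ 0.104616
  B: 188/255 ≈ 0.737255 > 0.04045 → ((0.737255+0.055)/1.055)^2.4 ≈ 0.502886
R_lin = 0.171441, G_lin = 0.104616, B_lin = 0.502886
L = 0.2126×R + 0.7152×G + 0.0722×B
L = 0.2126×0.171441 + 0.7152×0.104616 + 0.0722×0.502886
L ≈ 0.147578


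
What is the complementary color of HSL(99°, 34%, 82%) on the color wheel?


Complement = opposite side of color wheel = hue + 180°
H' = (99 + 180) mod 360 = 279°
S and L unchanged.
= HSL(279°, 34%, 82%)


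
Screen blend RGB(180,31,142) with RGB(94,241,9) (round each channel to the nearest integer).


Screen: C = 255 - (255-A)×(255-B)/255, rounded to nearest integer
R: 255 - (255-180)×(255-94)/255 = 255 - 12075/255 ≈ 255 - 47.353 = 207.647 → 208
G: 255 - (255-31)×(255-241)/255 = 255 - 3136/255 ≈ 255 - 12.298 = 242.702 → 243
B: 255 - (255-142)×(255-9)/255 = 255 - 27798/255 ≈ 255 - 109.012 = 145.988 → 146
= RGB(208, 243, 146)


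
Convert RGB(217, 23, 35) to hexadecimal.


R = 217 → D9 (hex)
G = 23 → 17 (hex)
B = 35 → 23 (hex)
Hex = #D91723


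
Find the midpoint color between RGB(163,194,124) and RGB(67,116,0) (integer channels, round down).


Midpoint: each channel = ⌊(C₁+C₂)/2⌋
R: ⌊(163+67)/2⌋ = 115
G: ⌊(194+116)/2⌋ = 155
B: ⌊(124+0)/2⌋ = 62
= RGB(115, 155, 62)


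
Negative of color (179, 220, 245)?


Invert: (255-R, 255-G, 255-B)
R: 255-179 = 76
G: 255-220 = 35
B: 255-245 = 10
= RGB(76, 35, 10)


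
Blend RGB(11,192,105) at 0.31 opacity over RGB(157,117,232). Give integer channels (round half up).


C = α×F + (1-α)×B, with 1-α = 0.69
R: 0.31×11 + 0.69×157 = 3.41 + 108.33 = 111.74 → 112
G: 0.31×192 + 0.69×117 = 59.52 + 80.73 = 140.25 → 140
B: 0.31×105 + 0.69×232 = 32.55 + 160.08 = 192.63 → 193
= RGB(112, 140, 193)


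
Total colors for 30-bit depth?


Colors = 2^bits = 2^30
= 1,073,741,824 colors


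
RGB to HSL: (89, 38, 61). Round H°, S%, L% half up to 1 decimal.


Normalize: R'=89/255≈0.3490, G'=38/255≈0.1490, B'=61/255≈0.2392
Max=89/255, Min=38/255, Δ=Max-Min=51/255
L = (Max+Min)/2 = (89+38)/510 = 127/510 = 0.24901… → L = 24.9%
L ≤ 0.5 → S = Δ/(Max+Min) = 51/(89+38) = 51/127 = 0.40157… → S = 40.2%
(the 1/255 factors cancel in S and H, so raw channel differences can be used)
Max is R' → H = 60 × (((G-B)/Δ) mod 6) = 60 × (((38-61)/51) mod 6)
  (-23)/51 = -0.4509…; negative, so add 6 → 5.5490…
  H = 60 × 5.5490… = 332.941…° → H = 332.9°
= HSL(332.9°, 40.2%, 24.9%)


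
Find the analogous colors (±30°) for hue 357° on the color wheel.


Base hue: 357°
Left analog: (357 - 30) mod 360 = 327°
Right analog: (357 + 30) mod 360 = 27°
Analogous hues = 327° and 27°


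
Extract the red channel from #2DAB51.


Color: #2DAB51
R = 2D = 45
G = AB = 171
B = 51 = 81
Red = 45


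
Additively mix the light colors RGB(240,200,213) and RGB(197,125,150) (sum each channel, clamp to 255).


Additive: each channel = min(255, C₁+C₂)
R: 240+197 = 437 → 255
G: 200+125 = 325 → 255
B: 213+150 = 363 → 255
= RGB(255, 255, 255)


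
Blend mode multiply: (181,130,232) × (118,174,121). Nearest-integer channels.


Multiply: C = A×B/255, rounded to nearest integer
R: 181×118/255 = 21358/255 ≈ 83.757 → 84
G: 130×174/255 = 22620/255 ≈ 88.706 → 89
B: 232×121/255 = 28072/255 ≈ 110.086 → 110
= RGB(84, 89, 110)


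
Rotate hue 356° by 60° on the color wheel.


New hue = (H + rotation) mod 360
New hue = (356 + 60) mod 360
= 416 mod 360
= 56°


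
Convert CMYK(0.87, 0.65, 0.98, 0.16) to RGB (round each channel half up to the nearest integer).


R = 255 × (1-C) × (1-K) = 255 × 0.13 × 0.84 = 27.846 → 28
G = 255 × (1-M) × (1-K) = 255 × 0.35 × 0.84 = 74.97 → 75
B = 255 × (1-Y) × (1-K) = 255 × 0.02 × 0.84 = 4.284 → 4
= RGB(28, 75, 4)


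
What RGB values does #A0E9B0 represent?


A0 → 160 (R)
E9 → 233 (G)
B0 → 176 (B)
= RGB(160, 233, 176)


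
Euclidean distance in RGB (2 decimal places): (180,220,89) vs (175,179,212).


d = √[(R₁-R₂)² + (G₁-G₂)² + (B₁-B₂)²]
d = √[(180-175)² + (220-179)² + (89-212)²]
d = √[25 + 1681 + 15129]
d = √16835
d ≈ 129.75


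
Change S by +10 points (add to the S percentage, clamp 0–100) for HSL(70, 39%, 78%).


Original S = 39%
Adjustment = +10 percentage points
New S = 39 + (10) = 49
Clamp to [0, 100] → 49
= HSL(70°, 49%, 78%)


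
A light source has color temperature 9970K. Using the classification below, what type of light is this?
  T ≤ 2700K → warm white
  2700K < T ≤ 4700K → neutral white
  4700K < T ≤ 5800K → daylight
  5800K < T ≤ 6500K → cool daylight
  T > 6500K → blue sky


Temperature: 9970K
9970K > 6500K → blue sky
Classification: blue sky


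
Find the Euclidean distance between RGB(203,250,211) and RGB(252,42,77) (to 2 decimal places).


d = √[(R₁-R₂)² + (G₁-G₂)² + (B₁-B₂)²]
d = √[(203-252)² + (250-42)² + (211-77)²]
d = √[2401 + 43264 + 17956]
d = √63621
d ≈ 252.23


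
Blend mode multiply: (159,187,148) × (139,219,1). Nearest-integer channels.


Multiply: C = A×B/255, rounded to nearest integer
R: 159×139/255 = 22101/255 ≈ 86.671 → 87
G: 187×219/255 = 40953/255 ≈ 160.600 → 161
B: 148×1/255 = 148/255 ≈ 0.580 → 1
= RGB(87, 161, 1)


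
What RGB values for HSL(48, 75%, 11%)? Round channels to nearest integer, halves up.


H=48°, S=0.75, L=0.11
C = (1-|2L-1|)×S = (1-|-0.78|)×0.75 = 0.165
H' = H/60 = 48/60 ≈ 0.8000; X = C×(1-|H' mod 2 - 1|) = 0.132
m = L - C/2 = 0.11 - 0.0825 = 0.0275
Sector ⌊H'⌋ = 0 → (R',G',B') = (0.165, 0.132, 0.0)
RGB = ((R'+m)×255, (G'+m)×255, (B'+m)×255) = (49.0875, 40.6725, 7.0125)
Round half up → RGB(49, 41, 7)


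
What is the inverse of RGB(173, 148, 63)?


Invert: (255-R, 255-G, 255-B)
R: 255-173 = 82
G: 255-148 = 107
B: 255-63 = 192
= RGB(82, 107, 192)


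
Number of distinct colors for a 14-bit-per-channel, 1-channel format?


Total bits = 14 bits/channel × 1 channels = 14 bits
Distinct colors = 2^14
= 16,384 colors


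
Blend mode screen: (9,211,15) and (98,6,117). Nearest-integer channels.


Screen: C = 255 - (255-A)×(255-B)/255, rounded to nearest integer
R: 255 - (255-9)×(255-98)/255 = 255 - 38622/255 ≈ 255 - 151.459 = 103.541 → 104
G: 255 - (255-211)×(255-6)/255 = 255 - 10956/255 ≈ 255 - 42.965 = 212.035 → 212
B: 255 - (255-15)×(255-117)/255 = 255 - 33120/255 ≈ 255 - 129.882 = 125.118 → 125
= RGB(104, 212, 125)


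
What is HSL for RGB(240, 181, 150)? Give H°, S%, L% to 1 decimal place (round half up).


Normalize: R'=240/255≈0.9412, G'=181/255≈0.7098, B'=150/255≈0.5882
Max=240/255, Min=150/255, Δ=Max-Min=90/255
L = (Max+Min)/2 = (240+150)/510 = 390/510 = 0.76470… → L = 76.5%
L > 0.5 → S = Δ/(2-Max-Min) = 90/(510-240-150) = 90/120 = 0.75 → S = 75.0%
(the 1/255 factors cancel in S and H, so raw channel differences can be used)
Max is R' → H = 60 × (((G-B)/Δ) mod 6) = 60 × (((181-150)/90) mod 6)
  31/90 = 0.3444…
  H = 60 × 0.3444… = 20.666…° → H = 20.7°
= HSL(20.7°, 75.0%, 76.5%)


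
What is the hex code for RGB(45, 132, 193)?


R = 45 → 2D (hex)
G = 132 → 84 (hex)
B = 193 → C1 (hex)
Hex = #2D84C1


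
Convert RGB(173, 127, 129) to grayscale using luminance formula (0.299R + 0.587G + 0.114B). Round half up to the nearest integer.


Gray = 0.299×R + 0.587×G + 0.114×B
Gray = 0.299×173 + 0.587×127 + 0.114×129
Gray = 51.727 + 74.549 + 14.706
Gray = 140.982 → round half up → 141
Gray = 141


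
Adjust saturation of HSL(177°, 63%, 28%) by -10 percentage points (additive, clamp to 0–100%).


Original S = 63%
Adjustment = -10 percentage points
New S = 63 + (-10) = 53
Clamp to [0, 100] → 53
= HSL(177°, 53%, 28%)


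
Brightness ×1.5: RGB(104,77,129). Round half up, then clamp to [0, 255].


Multiply each channel by 1.5, round half up, clamp to [0, 255]
R: 104×1.5 = 156
G: 77×1.5 = 115.5 → round → 116
B: 129×1.5 = 193.5 → round → 194
= RGB(156, 116, 194)


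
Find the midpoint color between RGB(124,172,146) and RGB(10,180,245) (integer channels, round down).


Midpoint: each channel = ⌊(C₁+C₂)/2⌋
R: ⌊(124+10)/2⌋ = 67
G: ⌊(172+180)/2⌋ = 176
B: ⌊(146+245)/2⌋ = 195
= RGB(67, 176, 195)


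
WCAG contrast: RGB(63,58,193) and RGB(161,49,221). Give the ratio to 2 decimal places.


Linearize each sRGB channel c=v/255: c/12.92 if c ≤ 0.04045 else ((c+0.055)/1.055)^2.4
L = 0.2126×R_lin + 0.7152×G_lin + 0.0722×B_lin
Color 1 (63,58,193):
  R=63: 63/255≈0.2471 > 0.04045 → ((0.2471+0.055)/1.055)^2.4 ≈ 0.04971
  G=58: 58/255≈0.2275 > 0.04045 → ((0.2275+0.055)/1.055)^2.4 ≈ 0.04231
  B=193: 193/255≈0.7569 > 0.04045 → ((0.7569+0.055)/1.055)^2.4 ≈ 0.53328
  L1 = 0.2126×0.04971 + 0.7152×0.04231 + 0.0722×0.53328 ≈ 0.07933
Color 2 (161,49,221):
  R=161: 161/255≈0.6314 > 0.04045 → ((0.6314+0.055)/1.055)^2.4 ≈ 0.35640
  G=49: 49/255≈0.1922 > 0.04045 → ((0.1922+0.055)/1.055)^2.4 ≈ 0.03071
  B=221: 221/255≈0.8667 > 0.04045 → ((0.8667+0.055)/1.055)^2.4 ≈ 0.72306
  L2 = 0.2126×0.35640 + 0.7152×0.03071 + 0.0722×0.72306 ≈ 0.14994
Lighter = 0.14994, Darker = 0.07933
Ratio = (L_lighter + 0.05) / (L_darker + 0.05)
Ratio = (0.14994 + 0.05) / (0.07933 + 0.05) = 0.19994 / 0.12933 ≈ 1.5460
Ratio ≈ 1.55:1


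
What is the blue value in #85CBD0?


Color: #85CBD0
R = 85 = 133
G = CB = 203
B = D0 = 208
Blue = 208


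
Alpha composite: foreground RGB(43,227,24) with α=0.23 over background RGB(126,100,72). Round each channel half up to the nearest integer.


C = α×F + (1-α)×B, with 1-α = 0.77
R: 0.23×43 + 0.77×126 = 9.89 + 97.02 = 106.91 → 107
G: 0.23×227 + 0.77×100 = 52.21 + 77.00 = 129.21 → 129
B: 0.23×24 + 0.77×72 = 5.52 + 55.44 = 60.96 → 61
= RGB(107, 129, 61)


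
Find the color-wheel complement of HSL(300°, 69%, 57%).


Complement = opposite side of color wheel = hue + 180°
H' = (300 + 180) mod 360 = 120°
S and L unchanged.
= HSL(120°, 69%, 57%)


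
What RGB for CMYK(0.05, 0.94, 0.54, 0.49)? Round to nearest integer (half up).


R = 255 × (1-C) × (1-K) = 255 × 0.95 × 0.51 = 123.5475 → 124
G = 255 × (1-M) × (1-K) = 255 × 0.06 × 0.51 = 7.803 → 8
B = 255 × (1-Y) × (1-K) = 255 × 0.46 × 0.51 = 59.823 → 60
= RGB(124, 8, 60)


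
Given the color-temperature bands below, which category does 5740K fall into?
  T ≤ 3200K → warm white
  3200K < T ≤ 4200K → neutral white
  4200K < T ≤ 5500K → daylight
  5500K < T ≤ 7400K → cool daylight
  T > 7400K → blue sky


Temperature: 5740K
5500K < 5740K ≤ 7400K → cool daylight
Classification: cool daylight


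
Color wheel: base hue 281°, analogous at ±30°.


Base hue: 281°
Left analog: (281 - 30) mod 360 = 251°
Right analog: (281 + 30) mod 360 = 311°
Analogous hues = 251° and 311°


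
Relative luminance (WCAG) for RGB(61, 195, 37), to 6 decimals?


Linearize each channel (sRGB transfer function): c = v/255; c_lin = c/12.92 if c ≤ 0.04045, else ((c+0.055)/1.055)^2.4
  R: 61/255 ≈ 0.239216 > 0.04045 → ((0.239216+0.055)/1.055)^2.4 ≈ 0.046665
  G: 195/255 ≈ 0.764706 > 0.04045 → ((0.764706+0.055)/1.055)^2.4 ≈ 0.545724
  B: 37/255 ≈ 0.145098 > 0.04045 → ((0.145098+0.055)/1.055)^2.4 ≈ 0.018500
R_lin = 0.046665, G_lin = 0.545724, B_lin = 0.018500
L = 0.2126×R + 0.7152×G + 0.0722×B
L = 0.2126×0.046665 + 0.7152×0.545724 + 0.0722×0.018500
L ≈ 0.401559


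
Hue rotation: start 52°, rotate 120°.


New hue = (H + rotation) mod 360
New hue = (52 + 120) mod 360
= 172 mod 360
= 172°


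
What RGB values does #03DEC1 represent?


03 → 3 (R)
DE → 222 (G)
C1 → 193 (B)
= RGB(3, 222, 193)


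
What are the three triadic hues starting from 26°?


Triadic: equally spaced at 120° intervals
H1 = 26°
H2 = (26 + 120) mod 360 = 146°
H3 = (26 + 240) mod 360 = 266°
Triadic = 26°, 146°, 266°


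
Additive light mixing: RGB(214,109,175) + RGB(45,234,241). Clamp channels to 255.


Additive: each channel = min(255, C₁+C₂)
R: 214+45 = 259 → 255
G: 109+234 = 343 → 255
B: 175+241 = 416 → 255
= RGB(255, 255, 255)


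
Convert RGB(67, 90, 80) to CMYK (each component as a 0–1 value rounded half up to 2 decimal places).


R'=67/255≈0.2627, G'=90/255≈0.3529, B'=80/255≈0.3137
K = 1 - max(R',G',B') = 1 - 90/255 = 165/255 = 0.64705… → 0.65
(1-R'-K)/(1-K) simplifies to (max-R)/max with max = 90:
C = (90-67)/90 = 23/90 = 0.25555… → 0.26
M = (90-90)/90 = 0/90 = 0 → 0.00
Y = (90-80)/90 = 10/90 = 0.11111… → 0.11
= CMYK(0.26, 0.00, 0.11, 0.65)


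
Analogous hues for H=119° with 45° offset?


Base hue: 119°
Left analog: (119 - 45) mod 360 = 74°
Right analog: (119 + 45) mod 360 = 164°
Analogous hues = 74° and 164°


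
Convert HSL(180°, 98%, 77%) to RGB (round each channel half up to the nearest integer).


H=180°, S=0.98, L=0.77
C = (1-|2L-1|)×S = (1-|0.54|)×0.98 = 0.4508
H' = H/60 = 180/60 ≈ 3.0000; X = C×(1-|H' mod 2 - 1|) = 0.4508
m = L - C/2 = 0.77 - 0.2254 = 0.5446
Sector ⌊H'⌋ = 3 → (R',G',B') = (0.0, 0.4508, 0.4508)
RGB = ((R'+m)×255, (G'+m)×255, (B'+m)×255) = (138.873, 253.827, 253.827)
Round half up → RGB(139, 254, 254)


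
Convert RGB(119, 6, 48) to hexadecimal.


R = 119 → 77 (hex)
G = 6 → 06 (hex)
B = 48 → 30 (hex)
Hex = #770630


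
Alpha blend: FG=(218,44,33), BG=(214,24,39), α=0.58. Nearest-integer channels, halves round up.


C = α×F + (1-α)×B, with 1-α = 0.42
R: 0.58×218 + 0.42×214 = 126.44 + 89.88 = 216.32 → 216
G: 0.58×44 + 0.42×24 = 25.52 + 10.08 = 35.60 → 36
B: 0.58×33 + 0.42×39 = 19.14 + 16.38 = 35.52 → 36
= RGB(216, 36, 36)


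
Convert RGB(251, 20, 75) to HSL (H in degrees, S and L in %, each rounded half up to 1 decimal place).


Normalize: R'=251/255≈0.9843, G'=20/255≈0.0784, B'=75/255≈0.2941
Max=251/255, Min=20/255, Δ=Max-Min=231/255
L = (Max+Min)/2 = (251+20)/510 = 271/510 = 0.53137… → L = 53.1%
L > 0.5 → S = Δ/(2-Max-Min) = 231/(510-251-20) = 231/239 = 0.96652… → S = 96.7%
(the 1/255 factors cancel in S and H, so raw channel differences can be used)
Max is R' → H = 60 × (((G-B)/Δ) mod 6) = 60 × (((20-75)/231) mod 6)
  (-55)/231 = -0.2380…; negative, so add 6 → 5.7619…
  H = 60 × 5.7619… = 345.714…° → H = 345.7°
= HSL(345.7°, 96.7%, 53.1%)


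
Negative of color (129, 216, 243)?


Invert: (255-R, 255-G, 255-B)
R: 255-129 = 126
G: 255-216 = 39
B: 255-243 = 12
= RGB(126, 39, 12)


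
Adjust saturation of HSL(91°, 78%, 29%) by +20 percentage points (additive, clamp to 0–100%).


Original S = 78%
Adjustment = +20 percentage points
New S = 78 + (20) = 98
Clamp to [0, 100] → 98
= HSL(91°, 98%, 29%)


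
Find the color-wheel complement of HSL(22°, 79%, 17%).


Complement = opposite side of color wheel = hue + 180°
H' = (22 + 180) mod 360 = 202°
S and L unchanged.
= HSL(202°, 79%, 17%)


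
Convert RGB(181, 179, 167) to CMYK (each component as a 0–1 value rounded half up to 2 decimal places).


R'=181/255≈0.7098, G'=179/255≈0.7020, B'=167/255≈0.6549
K = 1 - max(R',G',B') = 1 - 181/255 = 74/255 = 0.29019… → 0.29
(1-R'-K)/(1-K) simplifies to (max-R)/max with max = 181:
C = (181-181)/181 = 0/181 = 0 → 0.00
M = (181-179)/181 = 2/181 = 0.01104… → 0.01
Y = (181-167)/181 = 14/181 = 0.07734… → 0.08
= CMYK(0.00, 0.01, 0.08, 0.29)


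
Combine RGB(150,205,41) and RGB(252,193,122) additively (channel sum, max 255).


Additive: each channel = min(255, C₁+C₂)
R: 150+252 = 402 → 255
G: 205+193 = 398 → 255
B: 41+122 = 163 → 163
= RGB(255, 255, 163)


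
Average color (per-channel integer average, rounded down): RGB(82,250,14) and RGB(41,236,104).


Midpoint: each channel = ⌊(C₁+C₂)/2⌋
R: ⌊(82+41)/2⌋ = 61
G: ⌊(250+236)/2⌋ = 243
B: ⌊(14+104)/2⌋ = 59
= RGB(61, 243, 59)


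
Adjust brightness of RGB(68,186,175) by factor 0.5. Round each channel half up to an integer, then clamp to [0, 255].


Multiply each channel by 0.5, round half up, clamp to [0, 255]
R: 68×0.5 = 34
G: 186×0.5 = 93
B: 175×0.5 = 87.5 → round → 88
= RGB(34, 93, 88)


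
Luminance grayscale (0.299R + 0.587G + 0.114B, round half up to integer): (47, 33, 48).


Gray = 0.299×R + 0.587×G + 0.114×B
Gray = 0.299×47 + 0.587×33 + 0.114×48
Gray = 14.053 + 19.371 + 5.472
Gray = 38.896 → round half up → 39
Gray = 39


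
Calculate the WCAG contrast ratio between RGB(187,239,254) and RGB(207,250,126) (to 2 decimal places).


Linearize each sRGB channel c=v/255: c/12.92 if c ≤ 0.04045 else ((c+0.055)/1.055)^2.4
L = 0.2126×R_lin + 0.7152×G_lin + 0.0722×B_lin
Color 1 (187,239,254):
  R=187: 187/255≈0.7333 > 0.04045 → ((0.7333+0.055)/1.055)^2.4 ≈ 0.49693
  G=239: 239/255≈0.9373 > 0.04045 → ((0.9373+0.055)/1.055)^2.4 ≈ 0.86316
  B=254: 254/255≈0.9961 > 0.04045 → ((0.9961+0.055)/1.055)^2.4 ≈ 0.99110
  L1 = 0.2126×0.49693 + 0.7152×0.86316 + 0.0722×0.99110 ≈ 0.79454
Color 2 (207,250,126):
  R=207: 207/255≈0.8118 > 0.04045 → ((0.8118+0.055)/1.055)^2.4 ≈ 0.62396
  G=250: 250/255≈0.9804 > 0.04045 → ((0.9804+0.055)/1.055)^2.4 ≈ 0.95597
  B=126: 126/255≈0.4941 > 0.04045 → ((0.4941+0.055)/1.055)^2.4 ≈ 0.20864
  L2 = 0.2126×0.62396 + 0.7152×0.95597 + 0.0722×0.20864 ≈ 0.83143
Lighter = 0.83143, Darker = 0.79454
Ratio = (L_lighter + 0.05) / (L_darker + 0.05)
Ratio = (0.83143 + 0.05) / (0.79454 + 0.05) = 0.88143 / 0.84454 ≈ 1.0437
Ratio ≈ 1.04:1


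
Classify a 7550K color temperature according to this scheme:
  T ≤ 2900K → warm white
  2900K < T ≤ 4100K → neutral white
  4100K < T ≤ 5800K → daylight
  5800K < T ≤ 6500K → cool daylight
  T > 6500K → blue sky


Temperature: 7550K
7550K > 6500K → blue sky
Classification: blue sky


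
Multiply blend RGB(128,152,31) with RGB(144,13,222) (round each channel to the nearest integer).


Multiply: C = A×B/255, rounded to nearest integer
R: 128×144/255 = 18432/255 ≈ 72.282 → 72
G: 152×13/255 = 1976/255 ≈ 7.749 → 8
B: 31×222/255 = 6882/255 ≈ 26.988 → 27
= RGB(72, 8, 27)


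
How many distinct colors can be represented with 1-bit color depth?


Colors = 2^bits = 2^1
= 2 colors


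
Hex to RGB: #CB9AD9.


CB → 203 (R)
9A → 154 (G)
D9 → 217 (B)
= RGB(203, 154, 217)


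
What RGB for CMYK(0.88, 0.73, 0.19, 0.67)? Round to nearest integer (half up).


R = 255 × (1-C) × (1-K) = 255 × 0.12 × 0.33 = 10.098 → 10
G = 255 × (1-M) × (1-K) = 255 × 0.27 × 0.33 = 22.7205 → 23
B = 255 × (1-Y) × (1-K) = 255 × 0.81 × 0.33 = 68.1615 → 68
= RGB(10, 23, 68)


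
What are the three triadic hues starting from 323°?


Triadic: equally spaced at 120° intervals
H1 = 323°
H2 = (323 + 120) mod 360 = 83°
H3 = (323 + 240) mod 360 = 203°
Triadic = 323°, 83°, 203°


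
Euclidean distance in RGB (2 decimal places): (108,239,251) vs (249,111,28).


d = √[(R₁-R₂)² + (G₁-G₂)² + (B₁-B₂)²]
d = √[(108-249)² + (239-111)² + (251-28)²]
d = √[19881 + 16384 + 49729]
d = √85994
d ≈ 293.25


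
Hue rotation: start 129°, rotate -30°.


New hue = (H + rotation) mod 360
New hue = (129 -30) mod 360
= 99 mod 360
= 99°


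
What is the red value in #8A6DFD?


Color: #8A6DFD
R = 8A = 138
G = 6D = 109
B = FD = 253
Red = 138


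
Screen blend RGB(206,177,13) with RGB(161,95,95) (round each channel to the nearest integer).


Screen: C = 255 - (255-A)×(255-B)/255, rounded to nearest integer
R: 255 - (255-206)×(255-161)/255 = 255 - 4606/255 ≈ 255 - 18.063 = 236.937 → 237
G: 255 - (255-177)×(255-95)/255 = 255 - 12480/255 ≈ 255 - 48.941 = 206.059 → 206
B: 255 - (255-13)×(255-95)/255 = 255 - 38720/255 ≈ 255 - 151.843 = 103.157 → 103
= RGB(237, 206, 103)


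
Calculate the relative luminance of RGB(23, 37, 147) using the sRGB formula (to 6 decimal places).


Linearize each channel (sRGB transfer function): c = v/255; c_lin = c/12.92 if c ≤ 0.04045, else ((c+0.055)/1.055)^2.4
  R: 23/255 ≈ 0.090196 > 0.04045 → ((0.090196+0.055)/1.055)^2.4 ≈ 0.008568
  G: 37/255 ≈ 0.145098 > 0.04045 → ((0.145098+0.055)/1.055)^2.4 ≈ 0.018500
  B: 147/255 ≈ 0.576471 > 0.04045 → ((0.576471+0.055)/1.055)^2.4 ≈ 0.291771
R_lin = 0.008568, G_lin = 0.018500, B_lin = 0.291771
L = 0.2126×R + 0.7152×G + 0.0722×B
L = 0.2126×0.008568 + 0.7152×0.018500 + 0.0722×0.291771
L ≈ 0.036119


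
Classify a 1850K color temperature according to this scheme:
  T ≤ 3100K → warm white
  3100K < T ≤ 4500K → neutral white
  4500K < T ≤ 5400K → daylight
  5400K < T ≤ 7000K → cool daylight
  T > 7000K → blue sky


Temperature: 1850K
1850K ≤ 3100K → warm white
Classification: warm white


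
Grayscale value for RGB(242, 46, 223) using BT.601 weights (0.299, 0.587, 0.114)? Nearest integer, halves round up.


Gray = 0.299×R + 0.587×G + 0.114×B
Gray = 0.299×242 + 0.587×46 + 0.114×223
Gray = 72.358 + 27.002 + 25.422
Gray = 124.782 → round half up → 125
Gray = 125


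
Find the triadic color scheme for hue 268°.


Triadic: equally spaced at 120° intervals
H1 = 268°
H2 = (268 + 120) mod 360 = 28°
H3 = (268 + 240) mod 360 = 148°
Triadic = 268°, 28°, 148°


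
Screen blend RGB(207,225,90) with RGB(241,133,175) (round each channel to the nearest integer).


Screen: C = 255 - (255-A)×(255-B)/255, rounded to nearest integer
R: 255 - (255-207)×(255-241)/255 = 255 - 672/255 ≈ 255 - 2.635 = 252.365 → 252
G: 255 - (255-225)×(255-133)/255 = 255 - 3660/255 ≈ 255 - 14.353 = 240.647 → 241
B: 255 - (255-90)×(255-175)/255 = 255 - 13200/255 ≈ 255 - 51.765 = 203.235 → 203
= RGB(252, 241, 203)


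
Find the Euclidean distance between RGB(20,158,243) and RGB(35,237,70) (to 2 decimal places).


d = √[(R₁-R₂)² + (G₁-G₂)² + (B₁-B₂)²]
d = √[(20-35)² + (158-237)² + (243-70)²]
d = √[225 + 6241 + 29929]
d = √36395
d ≈ 190.77


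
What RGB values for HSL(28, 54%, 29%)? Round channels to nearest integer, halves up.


H=28°, S=0.54, L=0.29
C = (1-|2L-1|)×S = (1-|-0.42|)×0.54 = 0.3132
H' = H/60 = 28/60 ≈ 0.4667; X = C×(1-|H' mod 2 - 1|) = 0.14616
m = L - C/2 = 0.29 - 0.1566 = 0.1334
Sector ⌊H'⌋ = 0 → (R',G',B') = (0.3132, 0.14616, 0.0)
RGB = ((R'+m)×255, (G'+m)×255, (B'+m)×255) = (113.883, 71.2878, 34.017)
Round half up → RGB(114, 71, 34)


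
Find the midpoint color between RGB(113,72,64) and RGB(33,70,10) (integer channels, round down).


Midpoint: each channel = ⌊(C₁+C₂)/2⌋
R: ⌊(113+33)/2⌋ = 73
G: ⌊(72+70)/2⌋ = 71
B: ⌊(64+10)/2⌋ = 37
= RGB(73, 71, 37)


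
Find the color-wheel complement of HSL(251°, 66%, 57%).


Complement = opposite side of color wheel = hue + 180°
H' = (251 + 180) mod 360 = 71°
S and L unchanged.
= HSL(71°, 66%, 57%)


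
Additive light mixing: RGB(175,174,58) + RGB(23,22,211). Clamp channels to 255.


Additive: each channel = min(255, C₁+C₂)
R: 175+23 = 198 → 198
G: 174+22 = 196 → 196
B: 58+211 = 269 → 255
= RGB(198, 196, 255)


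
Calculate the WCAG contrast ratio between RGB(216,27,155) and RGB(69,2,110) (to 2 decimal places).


Linearize each sRGB channel c=v/255: c/12.92 if c ≤ 0.04045 else ((c+0.055)/1.055)^2.4
L = 0.2126×R_lin + 0.7152×G_lin + 0.0722×B_lin
Color 1 (216,27,155):
  R=216: 216/255≈0.8471 > 0.04045 → ((0.8471+0.055)/1.055)^2.4 ≈ 0.68669
  G=27: 27/255≈0.1059 > 0.04045 → ((0.1059+0.055)/1.055)^2.4 ≈ 0.01096
  B=155: 155/255≈0.6078 > 0.04045 → ((0.6078+0.055)/1.055)^2.4 ≈ 0.32778
  L1 = 0.2126×0.68669 + 0.7152×0.01096 + 0.0722×0.32778 ≈ 0.17749
Color 2 (69,2,110):
  R=69: 69/255≈0.2706 > 0.04045 → ((0.2706+0.055)/1.055)^2.4 ≈ 0.05951
  G=2: 2/255≈0.0078 ≤ 0.04045 → 0.0078/12.92 ≈ 0.00061
  B=110: 110/255≈0.4314 > 0.04045 → ((0.4314+0.055)/1.055)^2.4 ≈ 0.15593
  L2 = 0.2126×0.05951 + 0.7152×0.00061 + 0.0722×0.15593 ≈ 0.02434
Lighter = 0.17749, Darker = 0.02434
Ratio = (L_lighter + 0.05) / (L_darker + 0.05)
Ratio = (0.17749 + 0.05) / (0.02434 + 0.05) = 0.22749 / 0.07434 ≈ 3.0600
Ratio ≈ 3.06:1


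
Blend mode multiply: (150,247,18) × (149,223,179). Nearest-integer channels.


Multiply: C = A×B/255, rounded to nearest integer
R: 150×149/255 = 22350/255 ≈ 87.647 → 88
G: 247×223/255 = 55081/255 ≈ 216.004 → 216
B: 18×179/255 = 3222/255 ≈ 12.635 → 13
= RGB(88, 216, 13)


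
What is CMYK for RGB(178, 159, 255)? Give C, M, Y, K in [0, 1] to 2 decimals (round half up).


R'=178/255≈0.6980, G'=159/255≈0.6235, B'=255/255≈1.0000
K = 1 - max(R',G',B') = 1 - 255/255 = 0/255 = 0 → 0.00
(1-R'-K)/(1-K) simplifies to (max-R)/max with max = 255:
C = (255-178)/255 = 77/255 = 0.30196… → 0.30
M = (255-159)/255 = 96/255 = 0.37647… → 0.38
Y = (255-255)/255 = 0/255 = 0 → 0.00
= CMYK(0.30, 0.38, 0.00, 0.00)


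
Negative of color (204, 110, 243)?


Invert: (255-R, 255-G, 255-B)
R: 255-204 = 51
G: 255-110 = 145
B: 255-243 = 12
= RGB(51, 145, 12)


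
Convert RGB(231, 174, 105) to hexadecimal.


R = 231 → E7 (hex)
G = 174 → AE (hex)
B = 105 → 69 (hex)
Hex = #E7AE69


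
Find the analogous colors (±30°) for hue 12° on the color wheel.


Base hue: 12°
Left analog: (12 - 30) mod 360 = 342°
Right analog: (12 + 30) mod 360 = 42°
Analogous hues = 342° and 42°


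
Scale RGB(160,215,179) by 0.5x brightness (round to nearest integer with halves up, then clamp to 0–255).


Multiply each channel by 0.5, round half up, clamp to [0, 255]
R: 160×0.5 = 80
G: 215×0.5 = 107.5 → round → 108
B: 179×0.5 = 89.5 → round → 90
= RGB(80, 108, 90)


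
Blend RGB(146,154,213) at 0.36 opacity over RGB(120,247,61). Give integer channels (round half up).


C = α×F + (1-α)×B, with 1-α = 0.64
R: 0.36×146 + 0.64×120 = 52.56 + 76.80 = 129.36 → 129
G: 0.36×154 + 0.64×247 = 55.44 + 158.08 = 213.52 → 214
B: 0.36×213 + 0.64×61 = 76.68 + 39.04 = 115.72 → 116
= RGB(129, 214, 116)


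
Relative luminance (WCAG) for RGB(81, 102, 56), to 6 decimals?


Linearize each channel (sRGB transfer function): c = v/255; c_lin = c/12.92 if c ≤ 0.04045, else ((c+0.055)/1.055)^2.4
  R: 81/255 ≈ 0.317647 > 0.04045 → ((0.317647+0.055)/1.055)^2.4 ≈ 0.082283
  G: 102/255 ≈ 0.400000 > 0.04045 → ((0.400000+0.055)/1.055)^2.4 ≈ 0.132868
  B: 56/255 ≈ 0.219608 > 0.04045 → ((0.219608+0.055)/1.055)^2.4 ≈ 0.039546
R_lin = 0.082283, G_lin = 0.132868, B_lin = 0.039546
L = 0.2126×R + 0.7152×G + 0.0722×B
L = 0.2126×0.082283 + 0.7152×0.132868 + 0.0722×0.039546
L ≈ 0.115376


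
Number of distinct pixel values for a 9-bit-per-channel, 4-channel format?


Total bits = 9 bits/channel × 4 channels = 36 bits
Distinct pixel values = 2^36
= 68,719,476,736 pixel values


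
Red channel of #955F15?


Color: #955F15
R = 95 = 149
G = 5F = 95
B = 15 = 21
Red = 149


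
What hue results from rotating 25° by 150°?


New hue = (H + rotation) mod 360
New hue = (25 + 150) mod 360
= 175 mod 360
= 175°


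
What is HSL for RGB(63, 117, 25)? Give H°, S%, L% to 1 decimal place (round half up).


Normalize: R'=63/255≈0.2471, G'=117/255≈0.4588, B'=25/255≈0.0980
Max=117/255, Min=25/255, Δ=Max-Min=92/255
L = (Max+Min)/2 = (117+25)/510 = 142/510 = 0.27843… → L = 27.8%
L ≤ 0.5 → S = Δ/(Max+Min) = 92/(117+25) = 92/142 = 0.64788… → S = 64.8%
(the 1/255 factors cancel in S and H, so raw channel differences can be used)
Max is G' → H = 60 × ((B-R)/Δ + 2) = 60 × ((25-63)/92 + 2)
  -38/92 + 2 = -0.4130… + 2 = 1.5869…
  H = 60 × 1.5869… = 95.217…° → H = 95.2°
= HSL(95.2°, 64.8%, 27.8%)


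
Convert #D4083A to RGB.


D4 → 212 (R)
08 → 8 (G)
3A → 58 (B)
= RGB(212, 8, 58)


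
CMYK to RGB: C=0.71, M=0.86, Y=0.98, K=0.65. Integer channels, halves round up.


R = 255 × (1-C) × (1-K) = 255 × 0.29 × 0.35 = 25.8825 → 26
G = 255 × (1-M) × (1-K) = 255 × 0.14 × 0.35 = 12.495 → 12
B = 255 × (1-Y) × (1-K) = 255 × 0.02 × 0.35 = 1.785 → 2
= RGB(26, 12, 2)


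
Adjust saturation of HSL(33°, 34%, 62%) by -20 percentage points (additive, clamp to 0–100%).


Original S = 34%
Adjustment = -20 percentage points
New S = 34 + (-20) = 14
Clamp to [0, 100] → 14
= HSL(33°, 14%, 62%)


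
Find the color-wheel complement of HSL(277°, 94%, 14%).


Complement = opposite side of color wheel = hue + 180°
H' = (277 + 180) mod 360 = 97°
S and L unchanged.
= HSL(97°, 94%, 14%)


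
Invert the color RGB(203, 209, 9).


Invert: (255-R, 255-G, 255-B)
R: 255-203 = 52
G: 255-209 = 46
B: 255-9 = 246
= RGB(52, 46, 246)


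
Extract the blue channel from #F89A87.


Color: #F89A87
R = F8 = 248
G = 9A = 154
B = 87 = 135
Blue = 135


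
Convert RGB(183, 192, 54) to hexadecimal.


R = 183 → B7 (hex)
G = 192 → C0 (hex)
B = 54 → 36 (hex)
Hex = #B7C036


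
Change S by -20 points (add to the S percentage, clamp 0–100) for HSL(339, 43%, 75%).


Original S = 43%
Adjustment = -20 percentage points
New S = 43 + (-20) = 23
Clamp to [0, 100] → 23
= HSL(339°, 23%, 75%)


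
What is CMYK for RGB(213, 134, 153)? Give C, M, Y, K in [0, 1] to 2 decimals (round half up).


R'=213/255≈0.8353, G'=134/255≈0.5255, B'=153/255≈0.6000
K = 1 - max(R',G',B') = 1 - 213/255 = 42/255 = 0.16470… → 0.16
(1-R'-K)/(1-K) simplifies to (max-R)/max with max = 213:
C = (213-213)/213 = 0/213 = 0 → 0.00
M = (213-134)/213 = 79/213 = 0.37089… → 0.37
Y = (213-153)/213 = 60/213 = 0.28169… → 0.28
= CMYK(0.00, 0.37, 0.28, 0.16)


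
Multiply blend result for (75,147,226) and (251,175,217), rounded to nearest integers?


Multiply: C = A×B/255, rounded to nearest integer
R: 75×251/255 = 18825/255 ≈ 73.824 → 74
G: 147×175/255 = 25725/255 ≈ 100.882 → 101
B: 226×217/255 = 49042/255 ≈ 192.322 → 192
= RGB(74, 101, 192)


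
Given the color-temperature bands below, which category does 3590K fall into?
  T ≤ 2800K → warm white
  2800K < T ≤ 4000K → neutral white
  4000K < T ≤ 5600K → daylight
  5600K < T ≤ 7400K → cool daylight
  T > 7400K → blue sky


Temperature: 3590K
2800K < 3590K ≤ 4000K → neutral white
Classification: neutral white


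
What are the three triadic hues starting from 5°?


Triadic: equally spaced at 120° intervals
H1 = 5°
H2 = (5 + 120) mod 360 = 125°
H3 = (5 + 240) mod 360 = 245°
Triadic = 5°, 125°, 245°


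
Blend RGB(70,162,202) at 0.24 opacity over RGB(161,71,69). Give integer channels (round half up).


C = α×F + (1-α)×B, with 1-α = 0.76
R: 0.24×70 + 0.76×161 = 16.80 + 122.36 = 139.16 → 139
G: 0.24×162 + 0.76×71 = 38.88 + 53.96 = 92.84 → 93
B: 0.24×202 + 0.76×69 = 48.48 + 52.44 = 100.92 → 101
= RGB(139, 93, 101)


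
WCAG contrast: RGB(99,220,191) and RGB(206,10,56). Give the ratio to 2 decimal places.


Linearize each sRGB channel c=v/255: c/12.92 if c ≤ 0.04045 else ((c+0.055)/1.055)^2.4
L = 0.2126×R_lin + 0.7152×G_lin + 0.0722×B_lin
Color 1 (99,220,191):
  R=99: 99/255≈0.3882 > 0.04045 → ((0.3882+0.055)/1.055)^2.4 ≈ 0.12477
  G=220: 220/255≈0.8627 > 0.04045 → ((0.8627+0.055)/1.055)^2.4 ≈ 0.71569
  B=191: 191/255≈0.7490 > 0.04045 → ((0.7490+0.055)/1.055)^2.4 ≈ 0.52100
  L1 = 0.2126×0.12477 + 0.7152×0.71569 + 0.0722×0.52100 ≈ 0.57601
Color 2 (206,10,56):
  R=206: 206/255≈0.8078 > 0.04045 → ((0.8078+0.055)/1.055)^2.4 ≈ 0.61721
  G=10: 10/255≈0.0392 ≤ 0.04045 → 0.0392/12.92 ≈ 0.00304
  B=56: 56/255≈0.2196 > 0.04045 → ((0.2196+0.055)/1.055)^2.4 ≈ 0.03955
  L2 = 0.2126×0.61721 + 0.7152×0.00304 + 0.0722×0.03955 ≈ 0.13624
Lighter = 0.57601, Darker = 0.13624
Ratio = (L_lighter + 0.05) / (L_darker + 0.05)
Ratio = (0.57601 + 0.05) / (0.13624 + 0.05) = 0.62601 / 0.18624 ≈ 3.3612
Ratio ≈ 3.36:1


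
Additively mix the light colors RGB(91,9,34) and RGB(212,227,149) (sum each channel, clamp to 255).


Additive: each channel = min(255, C₁+C₂)
R: 91+212 = 303 → 255
G: 9+227 = 236 → 236
B: 34+149 = 183 → 183
= RGB(255, 236, 183)


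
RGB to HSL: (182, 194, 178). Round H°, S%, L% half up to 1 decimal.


Normalize: R'=182/255≈0.7137, G'=194/255≈0.7608, B'=178/255≈0.6980
Max=194/255, Min=178/255, Δ=Max-Min=16/255
L = (Max+Min)/2 = (194+178)/510 = 372/510 = 0.72941… → L = 72.9%
L > 0.5 → S = Δ/(2-Max-Min) = 16/(510-194-178) = 16/138 = 0.11594… → S = 11.6%
(the 1/255 factors cancel in S and H, so raw channel differences can be used)
Max is G' → H = 60 × ((B-R)/Δ + 2) = 60 × ((178-182)/16 + 2)
  -4/16 + 2 = -0.25 + 2 = 1.75
  H = 60 × 1.75 = 105° → H = 105.0°
= HSL(105.0°, 11.6%, 72.9%)


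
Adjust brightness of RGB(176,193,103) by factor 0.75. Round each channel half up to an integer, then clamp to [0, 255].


Multiply each channel by 0.75, round half up, clamp to [0, 255]
R: 176×0.75 = 132
G: 193×0.75 = 144.75 → round → 145
B: 103×0.75 = 77.25 → round → 77
= RGB(132, 145, 77)


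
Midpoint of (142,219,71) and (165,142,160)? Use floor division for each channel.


Midpoint: each channel = ⌊(C₁+C₂)/2⌋
R: ⌊(142+165)/2⌋ = 153
G: ⌊(219+142)/2⌋ = 180
B: ⌊(71+160)/2⌋ = 115
= RGB(153, 180, 115)


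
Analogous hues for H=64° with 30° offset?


Base hue: 64°
Left analog: (64 - 30) mod 360 = 34°
Right analog: (64 + 30) mod 360 = 94°
Analogous hues = 34° and 94°


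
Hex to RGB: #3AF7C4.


3A → 58 (R)
F7 → 247 (G)
C4 → 196 (B)
= RGB(58, 247, 196)


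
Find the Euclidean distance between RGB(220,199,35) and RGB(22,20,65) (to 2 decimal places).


d = √[(R₁-R₂)² + (G₁-G₂)² + (B₁-B₂)²]
d = √[(220-22)² + (199-20)² + (35-65)²]
d = √[39204 + 32041 + 900]
d = √72145
d ≈ 268.60


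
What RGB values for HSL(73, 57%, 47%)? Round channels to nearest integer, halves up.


H=73°, S=0.57, L=0.47
C = (1-|2L-1|)×S = (1-|-0.06|)×0.57 = 0.5358
H' = H/60 = 73/60 ≈ 1.2167; X = C×(1-|H' mod 2 - 1|) = 0.41971
m = L - C/2 = 0.47 - 0.2679 = 0.2021
Sector ⌊H'⌋ = 1 → (R',G',B') = (0.41971, 0.5358, 0.0)
RGB = ((R'+m)×255, (G'+m)×255, (B'+m)×255) = (158.56155, 188.1645, 51.5355)
Round half up → RGB(159, 188, 52)


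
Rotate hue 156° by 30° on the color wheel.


New hue = (H + rotation) mod 360
New hue = (156 + 30) mod 360
= 186 mod 360
= 186°


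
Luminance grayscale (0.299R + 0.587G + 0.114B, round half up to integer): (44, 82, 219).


Gray = 0.299×R + 0.587×G + 0.114×B
Gray = 0.299×44 + 0.587×82 + 0.114×219
Gray = 13.156 + 48.134 + 24.966
Gray = 86.256 → round half up → 86
Gray = 86


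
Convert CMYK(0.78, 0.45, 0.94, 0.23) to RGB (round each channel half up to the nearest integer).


R = 255 × (1-C) × (1-K) = 255 × 0.22 × 0.77 = 43.197 → 43
G = 255 × (1-M) × (1-K) = 255 × 0.55 × 0.77 = 107.9925 → 108
B = 255 × (1-Y) × (1-K) = 255 × 0.06 × 0.77 = 11.781 → 12
= RGB(43, 108, 12)


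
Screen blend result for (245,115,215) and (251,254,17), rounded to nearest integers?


Screen: C = 255 - (255-A)×(255-B)/255, rounded to nearest integer
R: 255 - (255-245)×(255-251)/255 = 255 - 40/255 ≈ 255 - 0.157 = 254.843 → 255
G: 255 - (255-115)×(255-254)/255 = 255 - 140/255 ≈ 255 - 0.549 = 254.451 → 254
B: 255 - (255-215)×(255-17)/255 = 255 - 9520/255 ≈ 255 - 37.333 = 217.667 → 218
= RGB(255, 254, 218)


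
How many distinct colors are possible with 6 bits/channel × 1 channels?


Total bits = 6 bits/channel × 1 channels = 6 bits
Distinct colors = 2^6
= 64 colors


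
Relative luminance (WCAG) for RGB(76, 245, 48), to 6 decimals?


Linearize each channel (sRGB transfer function): c = v/255; c_lin = c/12.92 if c ≤ 0.04045, else ((c+0.055)/1.055)^2.4
  R: 76/255 ≈ 0.298039 > 0.04045 → ((0.298039+0.055)/1.055)^2.4 ≈ 0.072272
  G: 245/255 ≈ 0.960784 > 0.04045 → ((0.960784+0.055)/1.055)^2.4 ≈ 0.913099
  B: 48/255 ≈ 0.188235 > 0.04045 → ((0.188235+0.055)/1.055)^2.4 ≈ 0.029557
R_lin = 0.072272, G_lin = 0.913099, B_lin = 0.029557
L = 0.2126×R + 0.7152×G + 0.0722×B
L = 0.2126×0.072272 + 0.7152×0.913099 + 0.0722×0.029557
L ≈ 0.670547


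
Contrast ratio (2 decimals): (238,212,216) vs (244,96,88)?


Linearize each sRGB channel c=v/255: c/12.92 if c ≤ 0.04045 else ((c+0.055)/1.055)^2.4
L = 0.2126×R_lin + 0.7152×G_lin + 0.0722×B_lin
Color 1 (238,212,216):
  R=238: 238/255≈0.9333 > 0.04045 → ((0.9333+0.055)/1.055)^2.4 ≈ 0.85499
  G=212: 212/255≈0.8314 > 0.04045 → ((0.8314+0.055)/1.055)^2.4 ≈ 0.65837
  B=216: 216/255≈0.8471 > 0.04045 → ((0.8471+0.055)/1.055)^2.4 ≈ 0.68669
  L1 = 0.2126×0.85499 + 0.7152×0.65837 + 0.0722×0.68669 ≈ 0.70222
Color 2 (244,96,88):
  R=244: 244/255≈0.9569 > 0.04045 → ((0.9569+0.055)/1.055)^2.4 ≈ 0.90466
  G=96: 96/255≈0.3765 > 0.04045 → ((0.3765+0.055)/1.055)^2.4 ≈ 0.11697
  B=88: 88/255≈0.3451 > 0.04045 → ((0.3451+0.055)/1.055)^2.4 ≈ 0.09759
  L2 = 0.2126×0.90466 + 0.7152×0.11697 + 0.0722×0.09759 ≈ 0.28303
Lighter = 0.70222, Darker = 0.28303
Ratio = (L_lighter + 0.05) / (L_darker + 0.05)
Ratio = (0.70222 + 0.05) / (0.28303 + 0.05) = 0.75222 / 0.33303 ≈ 2.2587
Ratio ≈ 2.26:1


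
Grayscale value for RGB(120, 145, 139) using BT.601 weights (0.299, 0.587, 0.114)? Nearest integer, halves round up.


Gray = 0.299×R + 0.587×G + 0.114×B
Gray = 0.299×120 + 0.587×145 + 0.114×139
Gray = 35.880 + 85.115 + 15.846
Gray = 136.841 → round half up → 137
Gray = 137


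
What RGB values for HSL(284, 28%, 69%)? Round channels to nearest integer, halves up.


H=284°, S=0.28, L=0.69
C = (1-|2L-1|)×S = (1-|0.38|)×0.28 = 0.1736
H' = H/60 = 284/60 ≈ 4.7333; X = C×(1-|H' mod 2 - 1|) ≈ 0.1273
m = L - C/2 = 0.69 - 0.0868 = 0.6032
Sector ⌊H'⌋ = 4 → (R',G',B') = (≈0.1273, 0.0, 0.1736)
RGB = ((R'+m)×255, (G'+m)×255, (B'+m)×255) = (186.2792, 153.816, 198.084)
Round half up → RGB(186, 154, 198)


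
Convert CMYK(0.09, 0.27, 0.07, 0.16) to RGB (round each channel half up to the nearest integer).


R = 255 × (1-C) × (1-K) = 255 × 0.91 × 0.84 = 194.922 → 195
G = 255 × (1-M) × (1-K) = 255 × 0.73 × 0.84 = 156.366 → 156
B = 255 × (1-Y) × (1-K) = 255 × 0.93 × 0.84 = 199.206 → 199
= RGB(195, 156, 199)


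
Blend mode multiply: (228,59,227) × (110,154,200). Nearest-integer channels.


Multiply: C = A×B/255, rounded to nearest integer
R: 228×110/255 = 25080/255 ≈ 98.353 → 98
G: 59×154/255 = 9086/255 ≈ 35.631 → 36
B: 227×200/255 = 45400/255 ≈ 178.039 → 178
= RGB(98, 36, 178)


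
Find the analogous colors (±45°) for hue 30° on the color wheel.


Base hue: 30°
Left analog: (30 - 45) mod 360 = 345°
Right analog: (30 + 45) mod 360 = 75°
Analogous hues = 345° and 75°


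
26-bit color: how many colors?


Colors = 2^bits = 2^26
= 67,108,864 colors
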